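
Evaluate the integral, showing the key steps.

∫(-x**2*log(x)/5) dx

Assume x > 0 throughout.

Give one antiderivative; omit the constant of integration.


Step 1. Integrate ∫(-x**2*log(x)/5) dx by parts with u = log(x), dv = (-x**2/5) dx, so v = -x**3/15 [assuming x > 0]: now -x**3*log(x)/15 + ∫(x**2/15) dx.
Step 2. Evaluate the standard form: now -x**3*log(x)/15 + x**3/45.
Answer: -x**3*log(x)/15 + x**3/45.


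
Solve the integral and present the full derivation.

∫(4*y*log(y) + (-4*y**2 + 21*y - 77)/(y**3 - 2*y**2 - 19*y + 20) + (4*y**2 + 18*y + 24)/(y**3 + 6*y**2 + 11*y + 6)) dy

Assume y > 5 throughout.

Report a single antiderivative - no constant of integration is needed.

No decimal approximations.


Step 1. Rewrite: now ∫(4*y*log(y)) dy + ∫((-4*y**2 + 21*y - 77)/(y**3 - 2*y**2 - 19*y + 20)) dy + ∫((4*y**2 + 18*y + 24)/(y**3 + 6*y**2 + 11*y + 6)) dy.
Step 2. Decompose ∫((-4*y**2 + 21*y - 77)/(y**3 - 2*y**2 - 19*y + 20)) dy by partial fractions, (-4*y**2 + 21*y - 77)/(y**3 - 2*y**2 - 19*y + 20) = -5/(y + 4) + 3/(y - 1) - 2/(y - 5): now ∫(4*y*log(y)) dy + ∫((4*y**2 + 18*y + 24)/(y**3 + 6*y**2 + 11*y + 6)) dy + ∫(-2/(y - 5)) dy + ∫(3/(y - 1)) dy + ∫(-5/(y + 4)) dy.
Step 3. Evaluate the standard form [assuming y > 5]: now -2*log(y - 5) + ∫(4*y*log(y)) dy + ∫((4*y**2 + 18*y + 24)/(y**3 + 6*y**2 + 11*y + 6)) dy + ∫(3/(y - 1)) dy + ∫(-5/(y + 4)) dy.
Step 4. Evaluate the standard form [assuming y > 1]: now -2*log(y - 5) + 3*log(y - 1) + ∫(4*y*log(y)) dy + ∫((4*y**2 + 18*y + 24)/(y**3 + 6*y**2 + 11*y + 6)) dy + ∫(-5/(y + 4)) dy.
Step 5. Evaluate the standard form [assuming y > -4]: now -2*log(y - 5) + 3*log(y - 1) - 5*log(y + 4) + ∫(4*y*log(y)) dy + ∫((4*y**2 + 18*y + 24)/(y**3 + 6*y**2 + 11*y + 6)) dy.
Step 6. Decompose ∫((4*y**2 + 18*y + 24)/(y**3 + 6*y**2 + 11*y + 6)) dy by partial fractions, (4*y**2 + 18*y + 24)/(y**3 + 6*y**2 + 11*y + 6) = 3/(y + 3) - 4/(y + 2) + 5/(y + 1): now -2*log(y - 5) + 3*log(y - 1) - 5*log(y + 4) + ∫(4*y*log(y)) dy + ∫(5/(y + 1)) dy + ∫(-4/(y + 2)) dy + ∫(3/(y + 3)) dy.
Step 7. Evaluate the standard form [assuming y > -3]: now -2*log(y - 5) + 3*log(y - 1) + 3*log(y + 3) - 5*log(y + 4) + ∫(4*y*log(y)) dy + ∫(5/(y + 1)) dy + ∫(-4/(y + 2)) dy.
Step 8. Evaluate the standard form [assuming y > -2]: now -2*log(y - 5) + 3*log(y - 1) - 4*log(y + 2) + 3*log(y + 3) - 5*log(y + 4) + ∫(4*y*log(y)) dy + ∫(5/(y + 1)) dy.
Step 9. Evaluate the standard form [assuming y > -1]: now -2*log(y - 5) + 3*log(y - 1) + 5*log(y + 1) - 4*log(y + 2) + 3*log(y + 3) - 5*log(y + 4) + ∫(4*y*log(y)) dy.
Step 10. Integrate ∫(4*y*log(y)) dy by parts with u = log(y), dv = (4*y) dy, so v = 2*y**2 [assuming y > 0]: now 2*y**2*log(y) - 2*log(y - 5) + 3*log(y - 1) + 5*log(y + 1) - 4*log(y + 2) + 3*log(y + 3) - 5*log(y + 4) + ∫(-2*y) dy.
Step 11. Evaluate the standard form: now 2*y**2*log(y) - y**2 - 2*log(y - 5) + 3*log(y - 1) + 5*log(y + 1) - 4*log(y + 2) + 3*log(y + 3) - 5*log(y + 4).
Answer: 2*y**2*log(y) - y**2 - 2*log(y - 5) + 3*log(y - 1) + 5*log(y + 1) - 4*log(y + 2) + 3*log(y + 3) - 5*log(y + 4).


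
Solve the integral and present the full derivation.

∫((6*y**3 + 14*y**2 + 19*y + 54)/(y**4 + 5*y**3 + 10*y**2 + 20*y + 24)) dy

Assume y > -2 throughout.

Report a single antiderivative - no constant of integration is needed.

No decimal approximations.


Step 1. Decompose ∫((6*y**3 + 14*y**2 + 19*y + 54)/(y**4 + 5*y**3 + 10*y**2 + 20*y + 24)) dy by partial fractions, (6*y**3 + 14*y**2 + 19*y + 54)/(y**4 + 5*y**3 + 10*y**2 + 20*y + 24) = -1/(y**2 + 4) + 3/(y + 3) + 3/(y + 2): now ∫(3/(y + 2)) dy + ∫(3/(y + 3)) dy + ∫(-1/(y**2 + 4)) dy.
Step 2. Evaluate the standard form [assuming y > -3]: now 3*log(y + 3) + ∫(3/(y + 2)) dy + ∫(-1/(y**2 + 4)) dy.
Step 3. Evaluate the standard form [assuming y > -2]: now 3*log(y + 2) + 3*log(y + 3) + ∫(-1/(y**2 + 4)) dy.
Step 4. Evaluate the standard form: now 3*log(y + 2) + 3*log(y + 3) - atan(y/2)/2.
Answer: 3*log(y + 2) + 3*log(y + 3) - atan(y/2)/2.


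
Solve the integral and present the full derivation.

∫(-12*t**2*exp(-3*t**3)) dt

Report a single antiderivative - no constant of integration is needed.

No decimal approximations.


Step 1. Substitute u = t**3, turning ∫(-12*t**2*exp(-3*t**3)) dt into ∫(-4*exp(-3*u)) du: now ∫(-4*exp(-3*u)) du.
Step 2. Evaluate the standard form: now 4*exp(-3*u)/3.
Step 3. Substitute back u = t**3: now 4*exp(-3*t**3)/3.
Answer: 4*exp(-3*t**3)/3.


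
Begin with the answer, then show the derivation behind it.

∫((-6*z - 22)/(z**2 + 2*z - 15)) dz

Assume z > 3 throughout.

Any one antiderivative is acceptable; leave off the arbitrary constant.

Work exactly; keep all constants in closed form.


The answer is -5*log(z - 3) - log(z + 5).
Step 1. Decompose ∫((-6*z - 22)/(z**2 + 2*z - 15)) dz by partial fractions, (-6*z - 22)/(z**2 + 2*z - 15) = -1/(z + 5) - 5/(z - 3): now ∫(-5/(z - 3)) dz + ∫(-1/(z + 5)) dz.
Step 2. Evaluate the standard form [assuming z > 3]: now -5*log(z - 3) + ∫(-1/(z + 5)) dz.
Step 3. Evaluate the standard form [assuming z > -5]: now -5*log(z - 3) - log(z + 5).
Answer: -5*log(z - 3) - log(z + 5).


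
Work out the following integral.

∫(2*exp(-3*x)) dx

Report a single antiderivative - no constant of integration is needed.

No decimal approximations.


Answer: -2*exp(-3*x)/3.


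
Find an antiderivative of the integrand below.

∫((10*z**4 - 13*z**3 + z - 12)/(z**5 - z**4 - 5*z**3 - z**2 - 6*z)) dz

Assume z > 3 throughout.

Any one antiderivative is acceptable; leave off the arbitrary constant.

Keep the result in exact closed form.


Answer: 2*log(z) + 3*log(z - 3) + 5*log(z + 2) - 2*atan(z).


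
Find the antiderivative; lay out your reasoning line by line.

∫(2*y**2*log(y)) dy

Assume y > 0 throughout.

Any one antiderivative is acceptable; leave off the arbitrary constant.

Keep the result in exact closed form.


Step 1. Integrate ∫(2*y**2*log(y)) dy by parts with u = log(y), dv = (2*y**2) dy, so v = 2*y**3/3 [assuming y > 0]: now 2*y**3*log(y)/3 + ∫(-2*y**2/3) dy.
Step 2. Evaluate the standard form: now 2*y**3*log(y)/3 - 2*y**3/9.
Answer: 2*y**3*log(y)/3 - 2*y**3/9.


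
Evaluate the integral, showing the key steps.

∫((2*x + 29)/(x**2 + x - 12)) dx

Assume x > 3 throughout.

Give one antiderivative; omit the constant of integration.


Step 1. Decompose ∫((2*x + 29)/(x**2 + x - 12)) dx by partial fractions, (2*x + 29)/(x**2 + x - 12) = -3/(x + 4) + 5/(x - 3): now ∫(5/(x - 3)) dx + ∫(-3/(x + 4)) dx.
Step 2. Evaluate the standard form [assuming x > 3]: now 5*log(x - 3) + ∫(-3/(x + 4)) dx.
Step 3. Evaluate the standard form [assuming x > -4]: now 5*log(x - 3) - 3*log(x + 4).
Answer: 5*log(x - 3) - 3*log(x + 4).


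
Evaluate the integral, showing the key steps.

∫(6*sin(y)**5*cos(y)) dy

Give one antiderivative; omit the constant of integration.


Step 1. Substitute u = sin(y), turning ∫(6*sin(y)**5*cos(y)) dy into ∫(6*u**5) du: now ∫(6*u**5) du.
Step 2. Evaluate the standard form: now u**6.
Step 3. Substitute back u = sin(y): now sin(y)**6.
Answer: sin(y)**6.


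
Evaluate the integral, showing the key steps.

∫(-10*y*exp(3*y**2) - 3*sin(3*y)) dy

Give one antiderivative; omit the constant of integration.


Step 1. Rewrite: now ∫(-10*y*exp(3*y**2)) dy + ∫(-3*sin(3*y)) dy.
Step 2. Evaluate the standard form: now cos(3*y) + ∫(-10*y*exp(3*y**2)) dy.
Step 3. Substitute u = y**2, turning ∫(-10*y*exp(3*y**2)) dy into ∫(-5*exp(3*u)) du: now cos(3*y) + ∫(-5*exp(3*u)) du.
Step 4. Evaluate the standard form: now -5*exp(3*u)/3 + cos(3*y).
Step 5. Substitute back u = y**2: now -5*exp(3*y**2)/3 + cos(3*y).
Answer: -5*exp(3*y**2)/3 + cos(3*y).


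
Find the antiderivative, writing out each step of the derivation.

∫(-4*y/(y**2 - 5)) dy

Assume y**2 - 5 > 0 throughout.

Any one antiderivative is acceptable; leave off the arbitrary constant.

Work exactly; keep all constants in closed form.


Step 1. Substitute u = y**2 - 5, turning ∫(-4*y/(y**2 - 5)) dy into ∫(-2/u) du: now ∫(-2/u) du.
Step 2. Evaluate the standard form [assuming u > 0]: now -2*log(u).
Step 3. Substitute back u = y**2 - 5: now -2*log(y**2 - 5).
Answer: -2*log(y**2 - 5).


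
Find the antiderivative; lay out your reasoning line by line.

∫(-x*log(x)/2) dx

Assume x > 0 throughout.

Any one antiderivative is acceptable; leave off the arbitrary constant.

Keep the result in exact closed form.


Step 1. Integrate ∫(-x*log(x)/2) dx by parts with u = log(x), dv = (-x/2) dx, so v = -x**2/4 [assuming x > 0]: now -x**2*log(x)/4 + ∫(x/4) dx.
Step 2. Evaluate the standard form: now -x**2*log(x)/4 + x**2/8.
Answer: -x**2*log(x)/4 + x**2/8.


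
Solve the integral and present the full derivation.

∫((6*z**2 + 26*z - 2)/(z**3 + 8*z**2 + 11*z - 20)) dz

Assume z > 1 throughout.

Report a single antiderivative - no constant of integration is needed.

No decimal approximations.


Step 1. Decompose ∫((6*z**2 + 26*z - 2)/(z**3 + 8*z**2 + 11*z - 20)) dz by partial fractions, (6*z**2 + 26*z - 2)/(z**3 + 8*z**2 + 11*z - 20) = 3/(z + 5) + 2/(z + 4) + 1/(z - 1): now ∫(1/(z - 1)) dz + ∫(2/(z + 4)) dz + ∫(3/(z + 5)) dz.
Step 2. Evaluate the standard form [assuming z > -5]: now 3*log(z + 5) + ∫(1/(z - 1)) dz + ∫(2/(z + 4)) dz.
Step 3. Evaluate the standard form [assuming z > 1]: now log(z - 1) + 3*log(z + 5) + ∫(2/(z + 4)) dz.
Step 4. Evaluate the standard form [assuming z > -4]: now log(z - 1) + 2*log(z + 4) + 3*log(z + 5).
Answer: log(z - 1) + 2*log(z + 4) + 3*log(z + 5).


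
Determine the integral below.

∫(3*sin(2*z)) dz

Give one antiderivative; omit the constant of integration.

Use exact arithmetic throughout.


Answer: -3*cos(2*z)/2.


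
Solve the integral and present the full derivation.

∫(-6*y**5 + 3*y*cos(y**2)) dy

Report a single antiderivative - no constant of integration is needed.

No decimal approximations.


Step 1. Rewrite: now ∫(-6*y**5) dy + ∫(3*y*cos(y**2)) dy.
Step 2. Evaluate the standard form: now -y**6 + ∫(3*y*cos(y**2)) dy.
Step 3. Substitute u = y**2, turning ∫(3*y*cos(y**2)) dy into ∫(3*cos(u)/2) du: now -y**6 + ∫(3*cos(u)/2) du.
Step 4. Evaluate the standard form: now -y**6 + 3*sin(u)/2.
Step 5. Substitute back u = y**2: now -y**6 + 3*sin(y**2)/2.
Answer: -y**6 + 3*sin(y**2)/2.


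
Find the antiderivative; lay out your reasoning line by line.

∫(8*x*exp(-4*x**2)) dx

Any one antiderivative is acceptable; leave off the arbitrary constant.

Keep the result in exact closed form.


Step 1. Substitute u = x**2, turning ∫(8*x*exp(-4*x**2)) dx into ∫(4*exp(-4*u)) du: now ∫(4*exp(-4*u)) du.
Step 2. Evaluate the standard form: now -exp(-4*u).
Step 3. Substitute back u = x**2: now -exp(-4*x**2).
Answer: -exp(-4*x**2).


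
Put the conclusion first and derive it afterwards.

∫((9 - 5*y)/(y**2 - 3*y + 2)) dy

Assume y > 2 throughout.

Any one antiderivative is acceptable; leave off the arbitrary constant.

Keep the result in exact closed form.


The answer is -log(y - 2) - 4*log(y - 1).
Step 1. Decompose ∫((9 - 5*y)/(y**2 - 3*y + 2)) dy by partial fractions, (9 - 5*y)/(y**2 - 3*y + 2) = -4/(y - 1) - 1/(y - 2): now ∫(-1/(y - 2)) dy + ∫(-4/(y - 1)) dy.
Step 2. Evaluate the standard form [assuming y > 1]: now -4*log(y - 1) + ∫(-1/(y - 2)) dy.
Step 3. Evaluate the standard form [assuming y > 2]: now -log(y - 2) - 4*log(y - 1).
Answer: -log(y - 2) - 4*log(y - 1).


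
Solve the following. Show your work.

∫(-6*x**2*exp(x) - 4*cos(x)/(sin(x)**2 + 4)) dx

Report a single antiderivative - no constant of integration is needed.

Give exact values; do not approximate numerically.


Step 1. Rewrite: now ∫(-6*x**2*exp(x)) dx + ∫(-4*cos(x)/(sin(x)**2 + 4)) dx.
Step 2. Substitute u = sin(x), turning ∫(-4*cos(x)/(sin(x)**2 + 4)) dx into ∫(-4/(u**2 + 4)) du: now ∫(-6*x**2*exp(x)) dx + ∫(-4/(u**2 + 4)) du.
Step 3. Evaluate the standard form: now -2*atan(u/2) + ∫(-6*x**2*exp(x)) dx.
Step 4. Substitute back u = sin(x): now -2*atan(sin(x)/2) + ∫(-6*x**2*exp(x)) dx.
Step 5. Integrate ∫(-6*x**2*exp(x)) dx by parts with u = x**2, dv = (-6*exp(x)) dx, so v = -6*exp(x): now -6*x**2*exp(x) - 2*atan(sin(x)/2) + ∫(12*x*exp(x)) dx.
Step 6. Integrate ∫(12*x*exp(x)) dx by parts with u = x, dv = (12*exp(x)) dx, so v = 12*exp(x): now -6*x**2*exp(x) + 12*x*exp(x) - 2*atan(sin(x)/2) + ∫(-12*exp(x)) dx.
Step 7. Evaluate the standard form: now -6*x**2*exp(x) + 12*x*exp(x) - 12*exp(x) - 2*atan(sin(x)/2).
Answer: -6*x**2*exp(x) + 12*x*exp(x) - 12*exp(x) - 2*atan(sin(x)/2).


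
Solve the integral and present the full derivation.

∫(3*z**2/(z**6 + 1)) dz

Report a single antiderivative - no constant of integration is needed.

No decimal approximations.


Step 1. Substitute u = z**3, turning ∫(3*z**2/(z**6 + 1)) dz into ∫(1/(u**2 + 1)) du: now ∫(1/(u**2 + 1)) du.
Step 2. Evaluate the standard form: now atan(u).
Step 3. Substitute back u = z**3: now atan(z**3).
Answer: atan(z**3).


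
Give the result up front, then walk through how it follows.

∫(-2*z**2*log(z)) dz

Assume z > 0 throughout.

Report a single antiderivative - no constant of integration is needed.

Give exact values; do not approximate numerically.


The answer is -2*z**3*log(z)/3 + 2*z**3/9.
Step 1. Integrate ∫(-2*z**2*log(z)) dz by parts with u = log(z), dv = (-2*z**2) dz, so v = -2*z**3/3 [assuming z > 0]: now -2*z**3*log(z)/3 + ∫(2*z**2/3) dz.
Step 2. Evaluate the standard form: now -2*z**3*log(z)/3 + 2*z**3/9.
Answer: -2*z**3*log(z)/3 + 2*z**3/9.


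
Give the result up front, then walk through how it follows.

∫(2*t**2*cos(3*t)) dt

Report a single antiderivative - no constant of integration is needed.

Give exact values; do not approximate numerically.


The answer is 2*t**2*sin(3*t)/3 + 4*t*cos(3*t)/9 - 4*sin(3*t)/27.
Step 1. Integrate ∫(2*t**2*cos(3*t)) dt by parts with u = t**2, dv = (2*cos(3*t)) dt, so v = 2*sin(3*t)/3: now 2*t**2*sin(3*t)/3 + ∫(-4*t*sin(3*t)/3) dt.
Step 2. Integrate ∫(-4*t*sin(3*t)/3) dt by parts with u = t, dv = (-4*sin(3*t)/3) dt, so v = 4*cos(3*t)/9: now 2*t**2*sin(3*t)/3 + 4*t*cos(3*t)/9 + ∫(-4*cos(3*t)/9) dt.
Step 3. Evaluate the standard form: now 2*t**2*sin(3*t)/3 + 4*t*cos(3*t)/9 - 4*sin(3*t)/27.
Answer: 2*t**2*sin(3*t)/3 + 4*t*cos(3*t)/9 - 4*sin(3*t)/27.


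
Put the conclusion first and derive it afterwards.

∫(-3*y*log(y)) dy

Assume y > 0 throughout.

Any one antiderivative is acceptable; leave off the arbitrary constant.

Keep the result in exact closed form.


The answer is -3*y**2*log(y)/2 + 3*y**2/4.
Step 1. Integrate ∫(-3*y*log(y)) dy by parts with u = log(y), dv = (-3*y) dy, so v = -3*y**2/2 [assuming y > 0]: now -3*y**2*log(y)/2 + ∫(3*y/2) dy.
Step 2. Evaluate the standard form: now -3*y**2*log(y)/2 + 3*y**2/4.
Answer: -3*y**2*log(y)/2 + 3*y**2/4.


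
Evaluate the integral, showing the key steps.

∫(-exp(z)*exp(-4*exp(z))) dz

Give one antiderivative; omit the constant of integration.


Step 1. Substitute u = exp(z), turning ∫(-exp(z)*exp(-4*exp(z))) dz into ∫(-exp(-4*u)) du: now ∫(-exp(-4*u)) du.
Step 2. Evaluate the standard form: now exp(-4*u)/4.
Step 3. Substitute back u = exp(z): now exp(-4*exp(z))/4.
Answer: exp(-4*exp(z))/4.


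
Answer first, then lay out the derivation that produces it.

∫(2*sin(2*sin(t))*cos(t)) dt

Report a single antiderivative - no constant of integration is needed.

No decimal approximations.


The answer is -cos(2*sin(t)).
Step 1. Substitute u = sin(t), turning ∫(2*sin(2*sin(t))*cos(t)) dt into ∫(2*sin(2*u)) du: now ∫(2*sin(2*u)) du.
Step 2. Evaluate the standard form: now -cos(2*u).
Step 3. Substitute back u = sin(t): now -cos(2*sin(t)).
Answer: -cos(2*sin(t)).


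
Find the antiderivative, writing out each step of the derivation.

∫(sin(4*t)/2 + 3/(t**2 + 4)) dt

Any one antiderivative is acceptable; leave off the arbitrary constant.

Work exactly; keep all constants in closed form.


Step 1. Rewrite: now ∫(3/(t**2 + 4)) dt + ∫(sin(4*t)/2) dt.
Step 2. Evaluate the standard form: now -cos(4*t)/8 + ∫(3/(t**2 + 4)) dt.
Step 3. Evaluate the standard form: now -cos(4*t)/8 + 3*atan(t/2)/2.
Answer: -cos(4*t)/8 + 3*atan(t/2)/2.


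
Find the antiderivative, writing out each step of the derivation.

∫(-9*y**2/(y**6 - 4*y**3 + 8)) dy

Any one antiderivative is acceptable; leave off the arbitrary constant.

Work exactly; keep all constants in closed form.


Step 1. Substitute u = y**3 - 2, turning ∫(-9*y**2/(y**6 - 4*y**3 + 8)) dy into ∫(-3/(u**2 + 4)) du: now ∫(-3/(u**2 + 4)) du.
Step 2. Evaluate the standard form: now -3*atan(u/2)/2.
Step 3. Substitute back u = y**3 - 2: now -3*atan(y**3/2 - 1)/2.
Answer: -3*atan(y**3/2 - 1)/2.


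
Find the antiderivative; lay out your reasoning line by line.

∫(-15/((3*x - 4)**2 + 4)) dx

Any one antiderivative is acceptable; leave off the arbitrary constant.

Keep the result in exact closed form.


Step 1. Substitute u = 3*x - 4, turning ∫(-15/((3*x - 4)**2 + 4)) dx into ∫(-5/(u**2 + 4)) du: now ∫(-5/(u**2 + 4)) du.
Step 2. Evaluate the standard form: now -5*atan(u/2)/2.
Step 3. Substitute back u = 3*x - 4: now -5*atan(3*x/2 - 2)/2.
Answer: -5*atan(3*x/2 - 2)/2.


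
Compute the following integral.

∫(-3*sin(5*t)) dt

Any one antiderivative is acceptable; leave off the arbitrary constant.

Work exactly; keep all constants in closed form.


Answer: 3*cos(5*t)/5.


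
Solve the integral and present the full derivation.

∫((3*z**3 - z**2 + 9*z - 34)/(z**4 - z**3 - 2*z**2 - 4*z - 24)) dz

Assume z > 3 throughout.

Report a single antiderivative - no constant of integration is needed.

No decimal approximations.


Step 1. Decompose ∫((3*z**3 - z**2 + 9*z - 34)/(z**4 - z**3 - 2*z**2 - 4*z - 24)) dz by partial fractions, (3*z**3 - z**2 + 9*z - 34)/(z**4 - z**3 - 2*z**2 - 4*z - 24) = 3/(z**2 + 4) + 2/(z + 2) + 1/(z - 3): now ∫(1/(z - 3)) dz + ∫(2/(z + 2)) dz + ∫(3/(z**2 + 4)) dz.
Step 2. Evaluate the standard form [assuming z > 3]: now log(z - 3) + ∫(2/(z + 2)) dz + ∫(3/(z**2 + 4)) dz.
Step 3. Evaluate the standard form [assuming z > -2]: now log(z - 3) + 2*log(z + 2) + ∫(3/(z**2 + 4)) dz.
Step 4. Evaluate the standard form: now log(z - 3) + 2*log(z + 2) + 3*atan(z/2)/2.
Answer: log(z - 3) + 2*log(z + 2) + 3*atan(z/2)/2.


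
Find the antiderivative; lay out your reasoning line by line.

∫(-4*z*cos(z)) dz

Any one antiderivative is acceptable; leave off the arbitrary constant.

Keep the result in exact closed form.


Step 1. Integrate ∫(-4*z*cos(z)) dz by parts with u = z, dv = (-4*cos(z)) dz, so v = -4*sin(z): now -4*z*sin(z) + ∫(4*sin(z)) dz.
Step 2. Evaluate the standard form: now -4*z*sin(z) - 4*cos(z).
Answer: -4*z*sin(z) - 4*cos(z).


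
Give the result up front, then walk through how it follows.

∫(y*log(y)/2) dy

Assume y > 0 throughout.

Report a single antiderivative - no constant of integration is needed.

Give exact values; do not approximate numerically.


The answer is y**2*log(y)/4 - y**2/8.
Step 1. Integrate ∫(y*log(y)/2) dy by parts with u = log(y), dv = (y/2) dy, so v = y**2/4 [assuming y > 0]: now y**2*log(y)/4 + ∫(-y/4) dy.
Step 2. Evaluate the standard form: now y**2*log(y)/4 - y**2/8.
Answer: y**2*log(y)/4 - y**2/8.


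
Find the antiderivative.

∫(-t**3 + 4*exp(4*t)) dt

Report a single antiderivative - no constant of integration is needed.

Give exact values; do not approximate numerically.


Answer: -t**4/4 + exp(4*t).


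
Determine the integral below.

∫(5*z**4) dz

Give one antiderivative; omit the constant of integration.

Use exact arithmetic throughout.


Answer: z**5.


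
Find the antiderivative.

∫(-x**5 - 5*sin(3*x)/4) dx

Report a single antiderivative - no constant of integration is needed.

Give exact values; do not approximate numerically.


Answer: -x**6/6 + 5*cos(3*x)/12.


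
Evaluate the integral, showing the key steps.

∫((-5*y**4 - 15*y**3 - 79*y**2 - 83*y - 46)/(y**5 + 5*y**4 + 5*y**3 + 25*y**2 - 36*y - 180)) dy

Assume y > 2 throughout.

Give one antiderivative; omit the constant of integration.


Step 1. Decompose ∫((-5*y**4 - 15*y**3 - 79*y**2 - 83*y - 46)/(y**5 + 5*y**4 + 5*y**3 + 25*y**2 - 36*y - 180)) dy by partial fractions, (-5*y**4 - 15*y**3 - 79*y**2 - 83*y - 46)/(y**5 + 5*y**4 + 5*y**3 + 25*y**2 - 36*y - 180) = -4/(y**2 + 9) - 4/(y + 5) + 1/(y + 2) - 2/(y - 2): now ∫(-2/(y - 2)) dy + ∫(1/(y + 2)) dy + ∫(-4/(y + 5)) dy + ∫(-4/(y**2 + 9)) dy.
Step 2. Evaluate the standard form [assuming y > 2]: now -2*log(y - 2) + ∫(1/(y + 2)) dy + ∫(-4/(y + 5)) dy + ∫(-4/(y**2 + 9)) dy.
Step 3. Evaluate the standard form [assuming y > -2]: now -2*log(y - 2) + log(y + 2) + ∫(-4/(y + 5)) dy + ∫(-4/(y**2 + 9)) dy.
Step 4. Evaluate the standard form [assuming y > -5]: now -2*log(y - 2) + log(y + 2) - 4*log(y + 5) + ∫(-4/(y**2 + 9)) dy.
Step 5. Evaluate the standard form: now -2*log(y - 2) + log(y + 2) - 4*log(y + 5) - 4*atan(y/3)/3.
Answer: -2*log(y - 2) + log(y + 2) - 4*log(y + 5) - 4*atan(y/3)/3.


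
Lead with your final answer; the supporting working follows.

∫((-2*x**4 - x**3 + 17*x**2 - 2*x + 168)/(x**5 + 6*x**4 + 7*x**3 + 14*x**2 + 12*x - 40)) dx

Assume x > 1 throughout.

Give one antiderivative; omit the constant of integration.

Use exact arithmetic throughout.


The answer is 2*log(x - 1) - 3*log(x + 2) - log(x + 5) - atan(x/2).
Step 1. Decompose ∫((-2*x**4 - x**3 + 17*x**2 - 2*x + 168)/(x**5 + 6*x**4 + 7*x**3 + 14*x**2 + 12*x - 40)) dx by partial fractions, (-2*x**4 - x**3 + 17*x**2 - 2*x + 168)/(x**5 + 6*x**4 + 7*x**3 + 14*x**2 + 12*x - 40) = -2/(x**2 + 4) - 1/(x + 5) - 3/(x + 2) + 2/(x - 1): now ∫(2/(x - 1)) dx + ∫(-3/(x + 2)) dx + ∫(-1/(x + 5)) dx + ∫(-2/(x**2 + 4)) dx.
Step 2. Evaluate the standard form [assuming x > 1]: now 2*log(x - 1) + ∫(-3/(x + 2)) dx + ∫(-1/(x + 5)) dx + ∫(-2/(x**2 + 4)) dx.
Step 3. Evaluate the standard form [assuming x > -2]: now 2*log(x - 1) - 3*log(x + 2) + ∫(-1/(x + 5)) dx + ∫(-2/(x**2 + 4)) dx.
Step 4. Evaluate the standard form [assuming x > -5]: now 2*log(x - 1) - 3*log(x + 2) - log(x + 5) + ∫(-2/(x**2 + 4)) dx.
Step 5. Evaluate the standard form: now 2*log(x - 1) - 3*log(x + 2) - log(x + 5) - atan(x/2).
Answer: 2*log(x - 1) - 3*log(x + 2) - log(x + 5) - atan(x/2).


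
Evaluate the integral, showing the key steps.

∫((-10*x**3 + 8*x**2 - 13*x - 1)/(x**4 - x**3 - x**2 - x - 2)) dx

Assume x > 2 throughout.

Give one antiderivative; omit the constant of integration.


Step 1. Decompose ∫((-10*x**3 + 8*x**2 - 13*x - 1)/(x**4 - x**3 - x**2 - x - 2)) dx by partial fractions, (-10*x**3 + 8*x**2 - 13*x - 1)/(x**4 - x**3 - x**2 - x - 2) = 3/(x**2 + 1) - 5/(x + 1) - 5/(x - 2): now ∫(-5/(x - 2)) dx + ∫(-5/(x + 1)) dx + ∫(3/(x**2 + 1)) dx.
Step 2. Evaluate the standard form [assuming x > -1]: now -5*log(x + 1) + ∫(-5/(x - 2)) dx + ∫(3/(x**2 + 1)) dx.
Step 3. Evaluate the standard form [assuming x > 2]: now -5*log(x - 2) - 5*log(x + 1) + ∫(3/(x**2 + 1)) dx.
Step 4. Evaluate the standard form: now -5*log(x - 2) - 5*log(x + 1) + 3*atan(x).
Answer: -5*log(x - 2) - 5*log(x + 1) + 3*atan(x).


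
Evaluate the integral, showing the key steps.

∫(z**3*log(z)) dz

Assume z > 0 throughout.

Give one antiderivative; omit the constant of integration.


Step 1. Integrate ∫(z**3*log(z)) dz by parts with u = log(z), dv = (z**3) dz, so v = z**4/4 [assuming z > 0]: now z**4*log(z)/4 + ∫(-z**3/4) dz.
Step 2. Evaluate the standard form: now z**4*log(z)/4 - z**4/16.
Answer: z**4*log(z)/4 - z**4/16.


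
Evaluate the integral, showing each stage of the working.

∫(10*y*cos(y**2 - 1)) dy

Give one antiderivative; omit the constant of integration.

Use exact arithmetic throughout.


Step 1. Substitute u = y**2 - 1, turning ∫(10*y*cos(y**2 - 1)) dy into ∫(5*cos(u)) du: now ∫(5*cos(u)) du.
Step 2. Evaluate the standard form: now 5*sin(u).
Step 3. Substitute back u = y**2 - 1: now 5*sin(y**2 - 1).
Answer: 5*sin(y**2 - 1).


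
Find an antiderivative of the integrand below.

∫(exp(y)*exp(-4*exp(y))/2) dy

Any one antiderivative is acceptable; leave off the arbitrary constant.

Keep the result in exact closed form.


Answer: -exp(-4*exp(y))/8.


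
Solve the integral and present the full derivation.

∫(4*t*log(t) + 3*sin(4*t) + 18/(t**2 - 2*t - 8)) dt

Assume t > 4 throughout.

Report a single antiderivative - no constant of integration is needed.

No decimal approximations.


Step 1. Rewrite: now ∫(4*t*log(t)) dt + ∫(18/(t**2 - 2*t - 8)) dt + ∫(3*sin(4*t)) dt.
Step 2. Evaluate the standard form: now -3*cos(4*t)/4 + ∫(4*t*log(t)) dt + ∫(18/(t**2 - 2*t - 8)) dt.
Step 3. Integrate ∫(4*t*log(t)) dt by parts with u = log(t), dv = (4*t) dt, so v = 2*t**2 [assuming t > 0]: now 2*t**2*log(t) - 3*cos(4*t)/4 + ∫(-2*t) dt + ∫(18/(t**2 - 2*t - 8)) dt.
Step 4. Evaluate the standard form: now 2*t**2*log(t) - t**2 - 3*cos(4*t)/4 + ∫(18/(t**2 - 2*t - 8)) dt.
Step 5. Decompose ∫(18/(t**2 - 2*t - 8)) dt by partial fractions, 18/(t**2 - 2*t - 8) = -3/(t + 2) + 3/(t - 4): now 2*t**2*log(t) - t**2 - 3*cos(4*t)/4 + ∫(3/(t - 4)) dt + ∫(-3/(t + 2)) dt.
Step 6. Evaluate the standard form [assuming t > -2]: now 2*t**2*log(t) - t**2 - 3*log(t + 2) - 3*cos(4*t)/4 + ∫(3/(t - 4)) dt.
Step 7. Evaluate the standard form [assuming t > 4]: now 2*t**2*log(t) - t**2 + 3*log(t - 4) - 3*log(t + 2) - 3*cos(4*t)/4.
Answer: 2*t**2*log(t) - t**2 + 3*log(t - 4) - 3*log(t + 2) - 3*cos(4*t)/4.


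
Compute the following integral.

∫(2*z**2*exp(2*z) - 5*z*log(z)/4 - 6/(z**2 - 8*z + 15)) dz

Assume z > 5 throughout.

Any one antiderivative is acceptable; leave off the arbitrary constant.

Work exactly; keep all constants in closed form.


Answer: z**2*exp(2*z) - 5*z**2*log(z)/8 + 5*z**2/16 - z*exp(2*z) + exp(2*z)/2 - 3*log(z - 5) + 3*log(z - 3).


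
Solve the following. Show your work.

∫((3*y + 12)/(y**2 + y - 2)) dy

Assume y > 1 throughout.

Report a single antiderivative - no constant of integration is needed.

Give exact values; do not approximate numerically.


Step 1. Decompose ∫((3*y + 12)/(y**2 + y - 2)) dy by partial fractions, (3*y + 12)/(y**2 + y - 2) = -2/(y + 2) + 5/(y - 1): now ∫(5/(y - 1)) dy + ∫(-2/(y + 2)) dy.
Step 2. Evaluate the standard form [assuming y > 1]: now 5*log(y - 1) + ∫(-2/(y + 2)) dy.
Step 3. Evaluate the standard form [assuming y > -2]: now 5*log(y - 1) - 2*log(y + 2).
Answer: 5*log(y - 1) - 2*log(y + 2).


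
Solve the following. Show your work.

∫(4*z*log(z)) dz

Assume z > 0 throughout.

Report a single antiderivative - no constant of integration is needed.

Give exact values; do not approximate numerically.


Step 1. Integrate ∫(4*z*log(z)) dz by parts with u = log(z), dv = (4*z) dz, so v = 2*z**2 [assuming z > 0]: now 2*z**2*log(z) + ∫(-2*z) dz.
Step 2. Evaluate the standard form: now 2*z**2*log(z) - z**2.
Answer: 2*z**2*log(z) - z**2.


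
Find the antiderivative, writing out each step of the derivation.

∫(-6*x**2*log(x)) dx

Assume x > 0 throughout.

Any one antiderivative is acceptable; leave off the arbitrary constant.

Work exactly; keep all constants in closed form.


Step 1. Integrate ∫(-6*x**2*log(x)) dx by parts with u = log(x), dv = (-6*x**2) dx, so v = -2*x**3 [assuming x > 0]: now -2*x**3*log(x) + ∫(2*x**2) dx.
Step 2. Evaluate the standard form: now -2*x**3*log(x) + 2*x**3/3.
Answer: -2*x**3*log(x) + 2*x**3/3.


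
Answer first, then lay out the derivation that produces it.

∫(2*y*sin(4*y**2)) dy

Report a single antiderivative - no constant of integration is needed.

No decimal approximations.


The answer is -cos(4*y**2)/4.
Step 1. Substitute u = y**2, turning ∫(2*y*sin(4*y**2)) dy into ∫(sin(4*u)) du: now ∫(sin(4*u)) du.
Step 2. Evaluate the standard form: now -cos(4*u)/4.
Step 3. Substitute back u = y**2: now -cos(4*y**2)/4.
Answer: -cos(4*y**2)/4.


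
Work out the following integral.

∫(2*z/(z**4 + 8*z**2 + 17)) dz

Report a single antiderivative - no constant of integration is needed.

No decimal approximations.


Answer: atan(z**2 + 4).


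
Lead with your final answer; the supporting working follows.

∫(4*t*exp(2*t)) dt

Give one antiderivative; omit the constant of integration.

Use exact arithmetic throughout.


The answer is 2*t*exp(2*t) - exp(2*t).
Step 1. Integrate ∫(4*t*exp(2*t)) dt by parts with u = t, dv = (4*exp(2*t)) dt, so v = 2*exp(2*t): now 2*t*exp(2*t) + ∫(-2*exp(2*t)) dt.
Step 2. Evaluate the standard form: now 2*t*exp(2*t) - exp(2*t).
Answer: 2*t*exp(2*t) - exp(2*t).


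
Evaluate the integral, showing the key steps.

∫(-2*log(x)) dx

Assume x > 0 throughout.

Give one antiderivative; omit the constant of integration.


Step 1. Integrate ∫(-2*log(x)) dx by parts with u = log(x), dv = (-2) dx, so v = -2*x [assuming x > 0]: now -2*x*log(x) + ∫(2) dx.
Step 2. Evaluate the standard form: now -2*x*log(x) + 2*x.
Answer: -2*x*log(x) + 2*x.


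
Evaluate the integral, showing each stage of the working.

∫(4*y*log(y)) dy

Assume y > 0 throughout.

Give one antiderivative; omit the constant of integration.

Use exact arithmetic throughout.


Step 1. Integrate ∫(4*y*log(y)) dy by parts with u = log(y), dv = (4*y) dy, so v = 2*y**2 [assuming y > 0]: now 2*y**2*log(y) + ∫(-2*y) dy.
Step 2. Evaluate the standard form: now 2*y**2*log(y) - y**2.
Answer: 2*y**2*log(y) - y**2.


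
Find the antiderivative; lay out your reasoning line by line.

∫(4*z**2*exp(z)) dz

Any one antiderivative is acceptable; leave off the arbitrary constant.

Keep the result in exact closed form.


Step 1. Integrate ∫(4*z**2*exp(z)) dz by parts with u = z**2, dv = (4*exp(z)) dz, so v = 4*exp(z): now 4*z**2*exp(z) + ∫(-8*z*exp(z)) dz.
Step 2. Integrate ∫(-8*z*exp(z)) dz by parts with u = z, dv = (-8*exp(z)) dz, so v = -8*exp(z): now 4*z**2*exp(z) - 8*z*exp(z) + ∫(8*exp(z)) dz.
Step 3. Evaluate the standard form: now 4*z**2*exp(z) - 8*z*exp(z) + 8*exp(z).
Answer: 4*z**2*exp(z) - 8*z*exp(z) + 8*exp(z).


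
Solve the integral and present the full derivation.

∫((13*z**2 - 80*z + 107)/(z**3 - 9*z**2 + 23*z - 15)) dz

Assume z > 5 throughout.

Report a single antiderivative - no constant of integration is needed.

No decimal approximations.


Step 1. Decompose ∫((13*z**2 - 80*z + 107)/(z**3 - 9*z**2 + 23*z - 15)) dz by partial fractions, (13*z**2 - 80*z + 107)/(z**3 - 9*z**2 + 23*z - 15) = 5/(z - 1) + 4/(z - 3) + 4/(z - 5): now ∫(4/(z - 5)) dz + ∫(4/(z - 3)) dz + ∫(5/(z - 1)) dz.
Step 2. Evaluate the standard form [assuming z > 1]: now 5*log(z - 1) + ∫(4/(z - 5)) dz + ∫(4/(z - 3)) dz.
Step 3. Evaluate the standard form [assuming z > 3]: now 4*log(z - 3) + 5*log(z - 1) + ∫(4/(z - 5)) dz.
Step 4. Evaluate the standard form [assuming z > 5]: now 4*log(z - 5) + 4*log(z - 3) + 5*log(z - 1).
Answer: 4*log(z - 5) + 4*log(z - 3) + 5*log(z - 1).


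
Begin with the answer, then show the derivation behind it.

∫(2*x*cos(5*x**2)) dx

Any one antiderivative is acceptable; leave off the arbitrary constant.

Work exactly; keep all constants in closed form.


The answer is sin(5*x**2)/5.
Step 1. Substitute u = x**2, turning ∫(2*x*cos(5*x**2)) dx into ∫(cos(5*u)) du: now ∫(cos(5*u)) du.
Step 2. Evaluate the standard form: now sin(5*u)/5.
Step 3. Substitute back u = x**2: now sin(5*x**2)/5.
Answer: sin(5*x**2)/5.


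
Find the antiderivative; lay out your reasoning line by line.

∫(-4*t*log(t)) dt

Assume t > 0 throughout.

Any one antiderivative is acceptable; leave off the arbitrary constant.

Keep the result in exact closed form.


Step 1. Integrate ∫(-4*t*log(t)) dt by parts with u = log(t), dv = (-4*t) dt, so v = -2*t**2 [assuming t > 0]: now -2*t**2*log(t) + ∫(2*t) dt.
Step 2. Evaluate the standard form: now -2*t**2*log(t) + t**2.
Answer: -2*t**2*log(t) + t**2.


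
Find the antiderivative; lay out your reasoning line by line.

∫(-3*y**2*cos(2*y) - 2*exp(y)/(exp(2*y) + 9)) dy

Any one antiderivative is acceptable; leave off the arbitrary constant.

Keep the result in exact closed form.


Step 1. Rewrite: now ∫(-3*y**2*cos(2*y)) dy + ∫(-2*exp(y)/(exp(2*y) + 9)) dy.
Step 2. Substitute u = exp(y), turning ∫(-2*exp(y)/(exp(2*y) + 9)) dy into ∫(-2/(u**2 + 9)) du: now ∫(-3*y**2*cos(2*y)) dy + ∫(-2/(u**2 + 9)) du.
Step 3. Evaluate the standard form: now -2*atan(u/3)/3 + ∫(-3*y**2*cos(2*y)) dy.
Step 4. Substitute back u = exp(y): now -2*atan(exp(y)/3)/3 + ∫(-3*y**2*cos(2*y)) dy.
Step 5. Integrate ∫(-3*y**2*cos(2*y)) dy by parts with u = y**2, dv = (-3*cos(2*y)) dy, so v = -3*sin(2*y)/2: now -3*y**2*sin(2*y)/2 - 2*atan(exp(y)/3)/3 + ∫(3*y*sin(2*y)) dy.
Step 6. Integrate ∫(3*y*sin(2*y)) dy by parts with u = y, dv = (3*sin(2*y)) dy, so v = -3*cos(2*y)/2: now -3*y**2*sin(2*y)/2 - 3*y*cos(2*y)/2 - 2*atan(exp(y)/3)/3 + ∫(3*cos(2*y)/2) dy.
Step 7. Evaluate the standard form: now -3*y**2*sin(2*y)/2 - 3*y*cos(2*y)/2 + 3*sin(2*y)/4 - 2*atan(exp(y)/3)/3.
Answer: -3*y**2*sin(2*y)/2 - 3*y*cos(2*y)/2 + 3*sin(2*y)/4 - 2*atan(exp(y)/3)/3.


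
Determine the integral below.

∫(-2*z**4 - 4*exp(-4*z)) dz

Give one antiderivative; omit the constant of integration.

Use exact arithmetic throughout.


Answer: -2*z**5/5 + exp(-4*z).


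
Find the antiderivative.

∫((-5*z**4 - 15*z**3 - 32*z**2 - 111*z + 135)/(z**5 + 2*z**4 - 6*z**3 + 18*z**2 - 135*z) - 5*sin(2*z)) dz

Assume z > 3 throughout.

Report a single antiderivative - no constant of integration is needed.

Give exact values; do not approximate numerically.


Answer: -log(z) - 3*log(z - 3) - log(z + 5) + 5*cos(2*z)/2 - atan(z/3)/3.


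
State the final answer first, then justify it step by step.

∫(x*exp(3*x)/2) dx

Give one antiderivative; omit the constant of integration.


The answer is x*exp(3*x)/6 - exp(3*x)/18.
Step 1. Integrate ∫(x*exp(3*x)/2) dx by parts with u = x, dv = (exp(3*x)/2) dx, so v = exp(3*x)/6: now x*exp(3*x)/6 + ∫(-exp(3*x)/6) dx.
Step 2. Evaluate the standard form: now x*exp(3*x)/6 - exp(3*x)/18.
Answer: x*exp(3*x)/6 - exp(3*x)/18.


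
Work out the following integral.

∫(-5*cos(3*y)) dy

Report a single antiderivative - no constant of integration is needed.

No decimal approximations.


Answer: -5*sin(3*y)/3.


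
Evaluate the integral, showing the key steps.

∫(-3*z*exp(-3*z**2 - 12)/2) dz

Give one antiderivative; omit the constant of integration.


Step 1. Substitute u = z**2 + 4, turning ∫(-3*z*exp(-3*z**2 - 12)/2) dz into ∫(-3*exp(-3*u)/4) du: now ∫(-3*exp(-3*u)/4) du.
Step 2. Evaluate the standard form: now exp(-3*u)/4.
Step 3. Substitute back u = z**2 + 4: now exp(-3*z**2 - 12)/4.
Answer: exp(-3*z**2 - 12)/4.


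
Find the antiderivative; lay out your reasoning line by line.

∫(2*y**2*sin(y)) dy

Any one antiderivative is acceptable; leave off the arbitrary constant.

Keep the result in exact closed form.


Step 1. Integrate ∫(2*y**2*sin(y)) dy by parts with u = y**2, dv = (2*sin(y)) dy, so v = -2*cos(y): now -2*y**2*cos(y) + ∫(4*y*cos(y)) dy.
Step 2. Integrate ∫(4*y*cos(y)) dy by parts with u = y, dv = (4*cos(y)) dy, so v = 4*sin(y): now -2*y**2*cos(y) + 4*y*sin(y) + ∫(-4*sin(y)) dy.
Step 3. Evaluate the standard form: now -2*y**2*cos(y) + 4*y*sin(y) + 4*cos(y).
Answer: -2*y**2*cos(y) + 4*y*sin(y) + 4*cos(y).


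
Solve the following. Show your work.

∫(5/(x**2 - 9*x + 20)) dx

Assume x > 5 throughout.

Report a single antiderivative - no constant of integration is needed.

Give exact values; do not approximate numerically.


Step 1. Decompose ∫(5/(x**2 - 9*x + 20)) dx by partial fractions, 5/(x**2 - 9*x + 20) = -5/(x - 4) + 5/(x - 5): now ∫(5/(x - 5)) dx + ∫(-5/(x - 4)) dx.
Step 2. Evaluate the standard form [assuming x > 5]: now 5*log(x - 5) + ∫(-5/(x - 4)) dx.
Step 3. Evaluate the standard form [assuming x > 4]: now 5*log(x - 5) - 5*log(x - 4).
Answer: 5*log(x - 5) - 5*log(x - 4).


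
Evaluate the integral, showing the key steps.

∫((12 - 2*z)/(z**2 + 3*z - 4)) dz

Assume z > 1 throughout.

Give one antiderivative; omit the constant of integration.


Step 1. Decompose ∫((12 - 2*z)/(z**2 + 3*z - 4)) dz by partial fractions, (12 - 2*z)/(z**2 + 3*z - 4) = -4/(z + 4) + 2/(z - 1): now ∫(2/(z - 1)) dz + ∫(-4/(z + 4)) dz.
Step 2. Evaluate the standard form [assuming z > -4]: now -4*log(z + 4) + ∫(2/(z - 1)) dz.
Step 3. Evaluate the standard form [assuming z > 1]: now 2*log(z - 1) - 4*log(z + 4).
Answer: 2*log(z - 1) - 4*log(z + 4).


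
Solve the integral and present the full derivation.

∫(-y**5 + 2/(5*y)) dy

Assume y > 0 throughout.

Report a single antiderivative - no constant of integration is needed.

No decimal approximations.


Step 1. Rewrite: now ∫(2/(5*y)) dy + ∫(-y**5) dy.
Step 2. Evaluate the standard form: now -y**6/6 + ∫(2/(5*y)) dy.
Step 3. Evaluate the standard form [assuming y > 0]: now -y**6/6 + 2*log(y)/5.
Answer: -y**6/6 + 2*log(y)/5.


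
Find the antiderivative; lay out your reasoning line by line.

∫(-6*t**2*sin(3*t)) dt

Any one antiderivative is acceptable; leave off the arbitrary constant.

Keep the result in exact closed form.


Step 1. Integrate ∫(-6*t**2*sin(3*t)) dt by parts with u = t**2, dv = (-6*sin(3*t)) dt, so v = 2*cos(3*t): now 2*t**2*cos(3*t) + ∫(-4*t*cos(3*t)) dt.
Step 2. Integrate ∫(-4*t*cos(3*t)) dt by parts with u = t, dv = (-4*cos(3*t)) dt, so v = -4*sin(3*t)/3: now 2*t**2*cos(3*t) - 4*t*sin(3*t)/3 + ∫(4*sin(3*t)/3) dt.
Step 3. Evaluate the standard form: now 2*t**2*cos(3*t) - 4*t*sin(3*t)/3 - 4*cos(3*t)/9.
Answer: 2*t**2*cos(3*t) - 4*t*sin(3*t)/3 - 4*cos(3*t)/9.


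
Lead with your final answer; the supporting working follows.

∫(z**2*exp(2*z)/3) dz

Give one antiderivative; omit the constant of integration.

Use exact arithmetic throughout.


The answer is z**2*exp(2*z)/6 - z*exp(2*z)/6 + exp(2*z)/12.
Step 1. Integrate ∫(z**2*exp(2*z)/3) dz by parts with u = z**2, dv = (exp(2*z)/3) dz, so v = exp(2*z)/6: now z**2*exp(2*z)/6 + ∫(-z*exp(2*z)/3) dz.
Step 2. Integrate ∫(-z*exp(2*z)/3) dz by parts with u = z, dv = (-exp(2*z)/3) dz, so v = -exp(2*z)/6: now z**2*exp(2*z)/6 - z*exp(2*z)/6 + ∫(exp(2*z)/6) dz.
Step 3. Evaluate the standard form: now z**2*exp(2*z)/6 - z*exp(2*z)/6 + exp(2*z)/12.
Answer: z**2*exp(2*z)/6 - z*exp(2*z)/6 + exp(2*z)/12.


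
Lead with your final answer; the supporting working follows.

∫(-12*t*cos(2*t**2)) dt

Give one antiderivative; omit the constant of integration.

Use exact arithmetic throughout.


The answer is -3*sin(2*t**2).
Step 1. Substitute u = t**2, turning ∫(-12*t*cos(2*t**2)) dt into ∫(-6*cos(2*u)) du: now ∫(-6*cos(2*u)) du.
Step 2. Evaluate the standard form: now -3*sin(2*u).
Step 3. Substitute back u = t**2: now -3*sin(2*t**2).
Answer: -3*sin(2*t**2).


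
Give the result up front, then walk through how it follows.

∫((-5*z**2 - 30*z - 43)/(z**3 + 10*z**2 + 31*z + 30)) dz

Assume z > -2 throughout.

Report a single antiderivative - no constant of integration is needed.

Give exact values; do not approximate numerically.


The answer is -log(z + 2) - log(z + 3) - 3*log(z + 5).
Step 1. Decompose ∫((-5*z**2 - 30*z - 43)/(z**3 + 10*z**2 + 31*z + 30)) dz by partial fractions, (-5*z**2 - 30*z - 43)/(z**3 + 10*z**2 + 31*z + 30) = -3/(z + 5) - 1/(z + 3) - 1/(z + 2): now ∫(-1/(z + 2)) dz + ∫(-1/(z + 3)) dz + ∫(-3/(z + 5)) dz.
Step 2. Evaluate the standard form [assuming z > -5]: now -3*log(z + 5) + ∫(-1/(z + 2)) dz + ∫(-1/(z + 3)) dz.
Step 3. Evaluate the standard form [assuming z > -3]: now -log(z + 3) - 3*log(z + 5) + ∫(-1/(z + 2)) dz.
Step 4. Evaluate the standard form [assuming z > -2]: now -log(z + 2) - log(z + 3) - 3*log(z + 5).
Answer: -log(z + 2) - log(z + 3) - 3*log(z + 5).


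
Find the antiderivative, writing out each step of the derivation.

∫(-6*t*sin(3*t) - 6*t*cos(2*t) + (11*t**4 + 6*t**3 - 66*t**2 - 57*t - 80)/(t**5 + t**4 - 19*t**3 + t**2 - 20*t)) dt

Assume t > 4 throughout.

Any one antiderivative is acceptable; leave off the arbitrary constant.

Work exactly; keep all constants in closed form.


Step 1. Rewrite: now ∫(-6*t*sin(3*t)) dt + ∫(-6*t*cos(2*t)) dt + ∫((11*t**4 + 6*t**3 - 66*t**2 - 57*t - 80)/(t**5 + t**4 - 19*t**3 + t**2 - 20*t)) dt.
Step 2. Integrate ∫(-6*t*sin(3*t)) dt by parts with u = t, dv = (-6*sin(3*t)) dt, so v = 2*cos(3*t): now 2*t*cos(3*t) + ∫(-6*t*cos(2*t)) dt + ∫((11*t**4 + 6*t**3 - 66*t**2 - 57*t - 80)/(t**5 + t**4 - 19*t**3 + t**2 - 20*t)) dt + ∫(-2*cos(3*t)) dt.
Step 3. Evaluate the standard form: now 2*t*cos(3*t) - 2*sin(3*t)/3 + ∫(-6*t*cos(2*t)) dt + ∫((11*t**4 + 6*t**3 - 66*t**2 - 57*t - 80)/(t**5 + t**4 - 19*t**3 + t**2 - 20*t)) dt.
Step 4. Integrate ∫(-6*t*cos(2*t)) dt by parts with u = t, dv = (-6*cos(2*t)) dt, so v = -3*sin(2*t): now -3*t*sin(2*t) + 2*t*cos(3*t) - 2*sin(3*t)/3 + ∫((11*t**4 + 6*t**3 - 66*t**2 - 57*t - 80)/(t**5 + t**4 - 19*t**3 + t**2 - 20*t)) dt + ∫(3*sin(2*t)) dt.
Step 5. Evaluate the standard form: now -3*t*sin(2*t) + 2*t*cos(3*t) - 2*sin(3*t)/3 - 3*cos(2*t)/2 + ∫((11*t**4 + 6*t**3 - 66*t**2 - 57*t - 80)/(t**5 + t**4 - 19*t**3 + t**2 - 20*t)) dt.
Step 6. Decompose ∫((11*t**4 + 6*t**3 - 66*t**2 - 57*t - 80)/(t**5 + t**4 - 19*t**3 + t**2 - 20*t)) dt by partial fractions, (11*t**4 + 6*t**3 - 66*t**2 - 57*t - 80)/(t**5 + t**4 - 19*t**3 + t**2 - 20*t) = 3/(t**2 + 1) + 4/(t + 5) + 3/(t - 4) + 4/t: now -3*t*sin(2*t) + 2*t*cos(3*t) - 2*sin(3*t)/3 - 3*cos(2*t)/2 + ∫(4/t) dt + ∫(3/(t - 4)) dt + ∫(4/(t + 5)) dt + ∫(3/(t**2 + 1)) dt.
Step 7. Evaluate the standard form [assuming t > -5]: now -3*t*sin(2*t) + 2*t*cos(3*t) + 4*log(t + 5) - 2*sin(3*t)/3 - 3*cos(2*t)/2 + ∫(4/t) dt + ∫(3/(t - 4)) dt + ∫(3/(t**2 + 1)) dt.
Step 8. Evaluate the standard form [assuming t > 0]: now -3*t*sin(2*t) + 2*t*cos(3*t) + 4*log(t) + 4*log(t + 5) - 2*sin(3*t)/3 - 3*cos(2*t)/2 + ∫(3/(t - 4)) dt + ∫(3/(t**2 + 1)) dt.
Step 9. Evaluate the standard form [assuming t > 4]: now -3*t*sin(2*t) + 2*t*cos(3*t) + 4*log(t) + 3*log(t - 4) + 4*log(t + 5) - 2*sin(3*t)/3 - 3*cos(2*t)/2 + ∫(3/(t**2 + 1)) dt.
Step 10. Evaluate the standard form: now -3*t*sin(2*t) + 2*t*cos(3*t) + 4*log(t) + 3*log(t - 4) + 4*log(t + 5) - 2*sin(3*t)/3 - 3*cos(2*t)/2 + 3*atan(t).
Answer: -3*t*sin(2*t) + 2*t*cos(3*t) + 4*log(t) + 3*log(t - 4) + 4*log(t + 5) - 2*sin(3*t)/3 - 3*cos(2*t)/2 + 3*atan(t).
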